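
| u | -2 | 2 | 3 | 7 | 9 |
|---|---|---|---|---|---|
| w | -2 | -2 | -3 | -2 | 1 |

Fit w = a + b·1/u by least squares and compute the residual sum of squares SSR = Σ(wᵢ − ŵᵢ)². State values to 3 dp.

SSR = 9.104

The normal system XᵀX·[a, b]ᵀ = Xᵀw is [[5, 37/63]; [37/63, 5111/7938]]·[a, b]ᵀ = [-8, -74/63]ᵀ.
Eliminating b: (5111/7938)·(row 1) − (37/63)·(row 2) gives (22817/7938)·a = (5111/7938)·(-8) − (37/63)·(-74/63) = -5902/1323, so a = -35412/22817.
Then b = ((-74/63) − (37/63)·(-35412/22817))/(5111/7938) = -9324/22817.
Residuals: -14884/22817, -5560/22817, -29931/22817, -8890/22817, 59265/22817; SSR = 207726/22817.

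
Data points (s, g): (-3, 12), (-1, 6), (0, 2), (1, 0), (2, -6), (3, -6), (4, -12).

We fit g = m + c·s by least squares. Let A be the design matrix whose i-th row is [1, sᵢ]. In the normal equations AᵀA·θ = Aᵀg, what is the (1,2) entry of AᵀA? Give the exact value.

6

Row 1 ↔ basis 1, column 2 ↔ basis s, so (AᵀA)_{1,2} = Σᵢ s = (1)·(-3) + (1)·(-1) + (1)·(0) + (1)·(1) + (1)·(2) + (1)·(3) + (1)·(4) = 6.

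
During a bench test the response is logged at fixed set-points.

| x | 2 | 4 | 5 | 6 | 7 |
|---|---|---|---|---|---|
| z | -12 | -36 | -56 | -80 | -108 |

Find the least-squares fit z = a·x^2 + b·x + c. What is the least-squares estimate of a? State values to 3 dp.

a = -2.324

From the data, Σx^2·x^2 = 4594, Σx^2·x = 756, Σx^2 = 130, Σx·x = 130, Σx = 24, Σ1 = 5.
For Aᵀz: Σx^2·z = -10196, Σx·z = -1684, Σz = -292.
AᵀA·[a, b, c]ᵀ = Aᵀz becomes [[4594, 756, 130]; [756, 130, 24]; [130, 24, 5]]·[a, b, c]ᵀ = [-10196, -1684, -292]ᵀ.
Row-reducing yields a = -1578/679, b = 1118/679, c = -3992/679.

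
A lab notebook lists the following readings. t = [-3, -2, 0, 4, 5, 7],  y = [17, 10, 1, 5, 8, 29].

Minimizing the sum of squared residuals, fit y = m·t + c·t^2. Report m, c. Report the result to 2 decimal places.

With design matrix X, XᵀX = [[103, 497]; [497, 3379]] and Xᵀy = [192, 1894]ᵀ.
Determinant 103·3379 − 497² = 101028.
m = (192·3379 − 497·1894)/101028 = -146275/50514; c = (103·1894 − 497·192)/101028 = 49829/50514.

m = -2.90, c = 0.99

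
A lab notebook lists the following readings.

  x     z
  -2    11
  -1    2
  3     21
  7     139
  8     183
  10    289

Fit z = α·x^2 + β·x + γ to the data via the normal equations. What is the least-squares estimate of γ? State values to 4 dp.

From the data, Σx^2·x^2 = 16595, Σx^2·x = 1873, Σx^2 = 227, Σx·x = 227, Σx = 25, Σ1 = 6.
Right-hand side: Σx^2·z = 47658, Σx·z = 5366, Σz = 645.
Normal equations: [[16595, 1873, 227]; [1873, 227, 25]; [227, 25, 6]]·[α, β, γ]ᵀ = [47658, 5366, 645]ᵀ.
Solving the 3×3 system (Gaussian elimination) gives α = 279851/92901, β = -86566/92901, γ = -80049/30967.

γ = -2.5850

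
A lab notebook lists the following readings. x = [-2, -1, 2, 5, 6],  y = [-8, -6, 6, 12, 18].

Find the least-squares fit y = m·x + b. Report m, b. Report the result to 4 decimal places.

m = 3.1600, b = -1.9200

The normal equations are: 70·m + 10·b = 202;  10·m + 5·b = 22.
Determinant 70·5 − 10² = 250.
m = (202·5 − 10·22)/250 = 79/25; b = (70·22 − 10·202)/250 = -48/25.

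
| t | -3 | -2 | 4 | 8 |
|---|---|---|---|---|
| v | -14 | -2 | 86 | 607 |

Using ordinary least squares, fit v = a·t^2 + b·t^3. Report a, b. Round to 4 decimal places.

a = 1.4097, b = 1.0090

The normal system AᵀA·[a, b]ᵀ = Aᵀv is [[4449, 33517]; [33517, 267033]]·[a, b]ᵀ = [40090, 316682]ᵀ.
Determinant 4449·267033 − 33517² = 64640528.
a = (40090·267033 − 33517·316682)/64640528 = 11390297/8080066; b = (4449·316682 − 33517·40090)/64640528 = 8152711/8080066.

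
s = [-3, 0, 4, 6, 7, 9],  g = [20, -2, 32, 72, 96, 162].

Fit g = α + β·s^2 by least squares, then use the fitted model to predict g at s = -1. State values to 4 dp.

ĝ = 1.7782

Normal-equation sums: Σ1 = 6, Σs^2 = 191, Σs^2·s^2 = 10595.
Moment sums: Σg = 380, Σs^2·g = 21110.
So MᵀM·[α, β]ᵀ = Mᵀg: [[6, 191]; [191, 10595]]·[α, β]ᵀ = [380, 21110]ᵀ.
Eliminating β: 10595·(row 1) − 191·(row 2) gives 27089·α = 10595·380 − 191·21110 = -5910, so α = -5910/27089.
Then β = (21110 − 191·(-5910/27089))/10595 = 54080/27089.
At s = -1: ĝ = (-5910/27089)·(1) + (54080/27089)·(1) = 48170/27089.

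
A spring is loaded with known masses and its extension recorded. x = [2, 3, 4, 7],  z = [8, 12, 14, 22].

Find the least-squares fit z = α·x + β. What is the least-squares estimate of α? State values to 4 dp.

α = 2.7143

Setting ∂/∂α … = 0 gives: 78·α + 16·β = 262;  16·α + 4·β = 56.
(Σx·x = 78, Σx = 16, Σ1 = 4, Σx·z = 262, Σz = 56.)
Determinant 78·4 − 16² = 56.
α = (262·4 − 16·56)/56 = 19/7; β = (78·56 − 16·262)/56 = 22/7.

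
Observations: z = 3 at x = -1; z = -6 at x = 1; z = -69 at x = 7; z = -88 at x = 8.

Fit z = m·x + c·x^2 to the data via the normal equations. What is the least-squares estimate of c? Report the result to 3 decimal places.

The normal system AᵀA·[m, c]ᵀ = Aᵀz is [[115, 855]; [855, 6499]]·[m, c]ᵀ = [-1196, -9016]ᵀ.
Determinant 115·6499 − 855² = 16360.
m = ((-1196)·6499 − 855·(-9016))/16360 = -16031/4090; c = (115·(-9016) − 855·(-1196))/16360 = -713/818.

c = -0.872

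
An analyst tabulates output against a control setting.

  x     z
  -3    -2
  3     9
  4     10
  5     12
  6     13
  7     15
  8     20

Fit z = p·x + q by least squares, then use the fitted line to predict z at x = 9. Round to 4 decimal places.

ẑ = 19.6655

The normal system MᵀM·[p, q]ᵀ = Mᵀz is [[208, 30]; [30, 7]]·[p, q]ᵀ = [476, 77]ᵀ.
det = 208·7 − 30² = 556.
p = (476·7 − 30·77)/556 = 511/278; q = (208·77 − 30·476)/556 = 434/139.
At x = 9: ẑ = (511/278)·(9) + (434/139)·(1) = 5467/278.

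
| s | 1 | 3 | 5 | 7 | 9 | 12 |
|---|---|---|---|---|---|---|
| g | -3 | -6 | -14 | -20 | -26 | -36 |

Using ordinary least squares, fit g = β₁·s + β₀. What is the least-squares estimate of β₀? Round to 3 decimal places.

β₀ = 1.534

Entries of MᵀM: Σs·s = 309, Σs = 37, Σ1 = 6.
And Σs·g = -897, Σg = -105.
Δ = 309·6 − 37² = 485.
β₁ = ((-897)·6 − 37·(-105))/485 = -1497/485; β₀ = (309·(-105) − 37·(-897))/485 = 744/485.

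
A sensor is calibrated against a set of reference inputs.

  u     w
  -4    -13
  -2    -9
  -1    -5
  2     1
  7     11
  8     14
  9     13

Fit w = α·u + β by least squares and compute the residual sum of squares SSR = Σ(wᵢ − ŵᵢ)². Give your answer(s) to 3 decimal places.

From the data, Σu·u = 219, Σu = 19, Σ1 = 7.
Moment sums: Σu·w = 383, Σw = 12.
det = 219·7 − 19² = 1172.
α = (383·7 − 19·12)/1172 = 2453/1172; β = (219·12 − 19·383)/1172 = -4649/1172.
Residuals: -775/1172, -993/1172, 621/586, 915/1172, 185/586, 1433/1172, -548/293; SSR = 9353/1172.

SSR = 7.980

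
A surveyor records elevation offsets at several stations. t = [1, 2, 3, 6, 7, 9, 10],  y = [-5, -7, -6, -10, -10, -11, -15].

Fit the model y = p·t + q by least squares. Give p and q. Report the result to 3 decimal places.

p = -0.930, q = -4.093

Normal-equation sums: Σt·t = 280, Σt = 38, Σ1 = 7.
Right-hand side: Σt·y = -416, Σy = -64.
So MᵀM·[p, q]ᵀ = Mᵀy: [[280, 38]; [38, 7]]·[p, q]ᵀ = [-416, -64]ᵀ.
Δ = 280·7 − 38² = 516.
p = ((-416)·7 − 38·(-64))/516 = -40/43; q = (280·(-64) − 38·(-416))/516 = -176/43.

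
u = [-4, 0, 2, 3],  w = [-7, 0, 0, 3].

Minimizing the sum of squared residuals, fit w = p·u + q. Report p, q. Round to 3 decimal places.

p = 1.322, q = -1.330

Sums needed: Σu·u = 29, Σu = 1, Σ1 = 4.
Moment sums: Σu·w = 37, Σw = -4.
So XᵀX·[p, q]ᵀ = Xᵀw: [[29, 1]; [1, 4]]·[p, q]ᵀ = [37, -4]ᵀ.
Determinant 29·4 − 1² = 115.
p = (37·4 − 1·(-4))/115 = 152/115; q = (29·(-4) − 1·37)/115 = -153/115.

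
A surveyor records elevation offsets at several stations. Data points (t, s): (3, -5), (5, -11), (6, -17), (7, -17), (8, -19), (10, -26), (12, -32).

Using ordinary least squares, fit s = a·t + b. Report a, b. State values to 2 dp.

Entries of MᵀM: Σt·t = 427, Σt = 51, Σ1 = 7.
For Mᵀs: Σt·s = -1087, Σs = -127.
Eliminating b: 7·(row 1) − 51·(row 2) gives 388·a = 7·(-1087) − 51·(-127) = -1132, so a = -283/97.
Then b = ((-127) − 51·(-283/97))/7 = 302/97.

a = -2.92, b = 3.11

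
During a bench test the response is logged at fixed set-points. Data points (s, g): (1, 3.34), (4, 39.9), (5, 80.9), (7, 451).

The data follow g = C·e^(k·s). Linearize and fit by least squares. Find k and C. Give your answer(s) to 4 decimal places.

With ln gᵢ as the transformed response and sᵢ as the regressor:
XᵀX = [[91.0000, 17.0000]; [17.0000, 4]], rhs = [80.6978, 15.3970]ᵀ  (here Σs = 17.0000, Σ(s)² = 91.0000, Σln g = 15.3970, Σs·ln g = 80.6978).
Δ = 91.0000·4 − (17.0000)² = 75.0000; k = (80.6978·4 − 17.0000·15.3970)/75.0000 = 0.81389, ln C = (91.0000·15.3970 − 17.0000·80.6978)/75.0000 = 0.39022, so C = exp(0.39022) = 1.47731.

k = 0.8139, C = 1.4773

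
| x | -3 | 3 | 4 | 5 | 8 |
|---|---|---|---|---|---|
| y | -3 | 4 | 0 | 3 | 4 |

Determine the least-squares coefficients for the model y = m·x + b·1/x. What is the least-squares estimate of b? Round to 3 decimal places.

b = 4.881

Normal-equation sums: Σx·x = 123, Σx·1/x = 5, Σ1/x·1/x = 4901/14400.
For Aᵀy: Σx·y = 68, Σ1/x·y = 103/30.
AᵀA·[m, b]ᵀ = Aᵀy becomes [[123, 5]; [5, 4901/14400]]·[m, b]ᵀ = [68, 103/30]ᵀ.
det = 123·(4901/14400) − 5² = 80941/4800.
m = (68·(4901/14400) − 5·(103/30))/(80941/4800) = 86068/242823; b = (123·(103/30) − 5·68)/(80941/4800) = 395040/80941.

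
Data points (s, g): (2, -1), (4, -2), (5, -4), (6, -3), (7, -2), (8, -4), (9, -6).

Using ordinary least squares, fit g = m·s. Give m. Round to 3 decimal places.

Normal-equation sums: Σs·s = 275.
Right-hand side: Σs·g = -148.
m = (-148)/275 = -0.538182.

m = -0.538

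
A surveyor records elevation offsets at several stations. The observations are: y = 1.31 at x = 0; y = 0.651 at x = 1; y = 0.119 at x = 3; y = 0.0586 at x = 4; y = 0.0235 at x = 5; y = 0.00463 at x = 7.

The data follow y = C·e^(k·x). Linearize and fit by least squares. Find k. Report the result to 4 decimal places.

k = -0.8112

Let Y = ln y. Fitting Y = k·x + ln C by least squares:
XᵀX = [[100.0000, 20.0000]; [20.0000, 6]], rhs = [-74.5434, -14.2508]ᵀ  (here Σx = 20.0000, Σ(x)² = 100.0000, Σln y = -14.2508, Σx·ln y = -74.5434).
Slope k = (n·Σx·ln y − Σx·Σln y)/(n·Σ(x)² − (Σx)²) = (6·-74.5434 − 20.0000·-14.2508)/200.0000 = -0.81122; ln C = (Σln y − k·Σx)/n = 0.32893.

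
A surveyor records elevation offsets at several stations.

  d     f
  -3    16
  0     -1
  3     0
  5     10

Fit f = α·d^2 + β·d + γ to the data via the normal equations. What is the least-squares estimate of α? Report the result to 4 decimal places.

Normal-equation sums: Σd^2·d^2 = 787, Σd^2·d = 125, Σd^2 = 43, Σd·d = 43, Σd = 5, Σ1 = 4.
For Aᵀf: Σd^2·f = 394, Σd·f = 2, Σf = 25.
Row-reducing yields α = 743/762, β = -2047/762, γ = -111/127.

α = 0.9751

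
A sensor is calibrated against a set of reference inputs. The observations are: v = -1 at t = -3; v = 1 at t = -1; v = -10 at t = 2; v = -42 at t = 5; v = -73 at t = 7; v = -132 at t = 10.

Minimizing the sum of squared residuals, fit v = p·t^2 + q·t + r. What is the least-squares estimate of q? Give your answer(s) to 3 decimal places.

q = -3.100

Sums needed: Σt^2·t^2 = 13124, Σt^2·t = 1448, Σt^2 = 188, Σt·t = 188, Σt = 20, Σ1 = 6.
For Aᵀv: Σt^2·v = -17875, Σt·v = -2059, Σv = -257.
Normal equations: [[13124, 1448, 188]; [1448, 188, 20]; [188, 20, 6]]·[p, q, r]ᵀ = [-17875, -2059, -257]ᵀ.
Solving the 3×3 system (Gaussian elimination) gives p = -7295/7252, q = -22481/7252, r = -3557/3626.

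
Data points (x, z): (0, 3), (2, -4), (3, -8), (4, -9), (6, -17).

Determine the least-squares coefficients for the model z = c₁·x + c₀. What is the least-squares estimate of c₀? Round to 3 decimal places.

c₀ = 2.750

Sums needed: Σx·x = 65, Σx = 15, Σ1 = 5.
Right-hand side: Σx·z = -170, Σz = -35.
AᵀA·[c₁, c₀]ᵀ = Aᵀz becomes [[65, 15]; [15, 5]]·[c₁, c₀]ᵀ = [-170, -35]ᵀ.
Δ = 65·5 − 15² = 100.
c₁ = ((-170)·5 − 15·(-35))/100 = -13/4; c₀ = (65·(-35) − 15·(-170))/100 = 11/4.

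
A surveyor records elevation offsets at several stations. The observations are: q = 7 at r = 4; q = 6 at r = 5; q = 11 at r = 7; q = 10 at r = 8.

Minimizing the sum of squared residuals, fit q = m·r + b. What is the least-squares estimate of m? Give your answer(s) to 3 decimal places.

Setting ∂/∂m … = 0 gives: 154·m + 24·b = 215;  24·m + 4·b = 34.
(Σr·r = 154, Σr = 24, Σ1 = 4, Σr·q = 215, Σq = 34.)
Δ = 154·4 − 24² = 40.
m = (215·4 − 24·34)/40 = 11/10; b = (154·34 − 24·215)/40 = 19/10.

m = 1.100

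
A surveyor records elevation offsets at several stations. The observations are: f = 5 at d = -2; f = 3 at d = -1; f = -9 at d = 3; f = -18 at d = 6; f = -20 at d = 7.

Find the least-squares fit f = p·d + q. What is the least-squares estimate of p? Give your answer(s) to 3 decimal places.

Entries of MᵀM: Σd·d = 99, Σd = 13, Σ1 = 5.
Right-hand side: Σd·f = -288, Σf = -39.
Eliminating q: 5·(row 1) − 13·(row 2) gives 326·p = 5·(-288) − 13·(-39) = -933, so p = -933/326.
Then q = ((-39) − 13·(-933/326))/5 = -117/326.

p = -2.862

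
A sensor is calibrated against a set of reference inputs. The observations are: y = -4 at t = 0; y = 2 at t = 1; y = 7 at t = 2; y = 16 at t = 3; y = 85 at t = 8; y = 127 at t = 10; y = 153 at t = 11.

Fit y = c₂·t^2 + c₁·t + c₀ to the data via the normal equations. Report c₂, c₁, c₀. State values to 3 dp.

Setting ∂/∂c₂ … = 0 gives: 28835·c₂ + 2879·c₁ + 299·c₀ = 36827;  2879·c₂ + 299·c₁ + 35·c₀ = 3697;  299·c₂ + 35·c₁ + 7·c₀ = 386.
Inverting the 3×3 Gram matrix, [c₂, c₁, c₀]ᵀ = [133951/133716, 410387/133716, -66679/22286]ᵀ.

c₂ = 1.002, c₁ = 3.069, c₀ = -2.992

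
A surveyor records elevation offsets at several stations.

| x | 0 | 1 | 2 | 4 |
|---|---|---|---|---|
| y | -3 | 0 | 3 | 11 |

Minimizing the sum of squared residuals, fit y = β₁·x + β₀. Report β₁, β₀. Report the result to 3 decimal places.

β₁ = 3.514, β₀ = -3.400

Entries of MᵀM: Σx·x = 21, Σx = 7, Σ1 = 4.
And Σx·y = 50, Σy = 11.
Eliminating β₀: 4·(row 1) − 7·(row 2) gives 35·β₁ = 4·50 − 7·11 = 123, so β₁ = 123/35.
Then β₀ = (11 − 7·(123/35))/4 = -17/5.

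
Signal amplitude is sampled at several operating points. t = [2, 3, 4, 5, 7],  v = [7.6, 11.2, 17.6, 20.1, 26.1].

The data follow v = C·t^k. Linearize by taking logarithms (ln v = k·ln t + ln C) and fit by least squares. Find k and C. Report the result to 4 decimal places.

k = 1.0148, C = 3.8508

Linearized form: ln v = k·ln t + ln C. From the 5 transformed points,
Σln t = 6.7334, Σ(ln t)² = 9.9861, Σln v = 13.5746, Σln t·ln v = 19.2126.
Equations: 9.9861·k + 6.7334·ln C = 19.2126;  6.7334·k + 5·ln C = 13.5746.
Solving (det = 4.5917): k = 1.01483, ln C = 1.34828, so C = exp(1.34828) = 3.85078.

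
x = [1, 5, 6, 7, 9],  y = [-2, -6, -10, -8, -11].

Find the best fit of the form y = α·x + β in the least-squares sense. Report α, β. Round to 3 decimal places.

From the data, Σx·x = 192, Σx = 28, Σ1 = 5.
For Mᵀy: Σx·y = -247, Σy = -37.
Δ = 192·5 − 28² = 176.
α = ((-247)·5 − 28·(-37))/176 = -199/176; β = (192·(-37) − 28·(-247))/176 = -47/44.

α = -1.131, β = -1.068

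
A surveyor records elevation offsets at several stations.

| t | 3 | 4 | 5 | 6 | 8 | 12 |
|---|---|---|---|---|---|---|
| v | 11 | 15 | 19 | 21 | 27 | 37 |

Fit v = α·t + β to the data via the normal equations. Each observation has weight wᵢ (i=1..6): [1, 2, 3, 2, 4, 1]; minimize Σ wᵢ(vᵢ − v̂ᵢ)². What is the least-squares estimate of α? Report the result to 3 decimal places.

Setting ∂/∂α … = 0 gives: 588·α + 82·β = 1998;  82·α + 13·β = 285.
(Σwᵢ·t·t = 588, Σwᵢ·t = 82, Σwᵢ·1 = 13, Σwᵢ·t·v = 1998, Σwᵢ·v = 285.)
det = 588·13 − 82² = 920.
α = (1998·13 − 82·285)/920 = 651/230; β = (588·285 − 82·1998)/920 = 468/115.

α = 2.830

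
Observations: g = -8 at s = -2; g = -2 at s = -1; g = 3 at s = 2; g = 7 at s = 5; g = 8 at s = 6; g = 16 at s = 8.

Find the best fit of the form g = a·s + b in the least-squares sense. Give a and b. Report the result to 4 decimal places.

a = 2.0375, b = -2.1125

Entries of XᵀX: Σs·s = 134, Σs = 18, Σ1 = 6.
Right-hand side: Σs·g = 235, Σg = 24.
So XᵀX·[a, b]ᵀ = Xᵀg: [[134, 18]; [18, 6]]·[a, b]ᵀ = [235, 24]ᵀ.
Δ = 134·6 − 18² = 480.
a = (235·6 − 18·24)/480 = 163/80; b = (134·24 − 18·235)/480 = -169/80.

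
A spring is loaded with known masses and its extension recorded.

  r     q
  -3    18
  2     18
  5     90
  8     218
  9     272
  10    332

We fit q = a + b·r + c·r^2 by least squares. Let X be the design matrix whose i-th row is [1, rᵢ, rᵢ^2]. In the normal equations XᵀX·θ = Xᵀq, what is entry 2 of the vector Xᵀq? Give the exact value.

Entry 2 ↔ basis r, so (Xᵀq)_{2} = Σᵢ (r)·qᵢ = (-3)·(18) + (2)·(18) + (5)·(90) + (8)·(218) + (9)·(272) + (10)·(332) = 7944.

7944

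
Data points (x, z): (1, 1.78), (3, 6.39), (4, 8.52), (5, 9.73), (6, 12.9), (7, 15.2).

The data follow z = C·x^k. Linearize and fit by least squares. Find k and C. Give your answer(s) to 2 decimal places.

k = 1.09, C = 1.82

Taking logs, ln z = k·ln x + ln C, so regress ln z on ln x.
Σln x = 7.8320, Σ(ln x)² = 12.7160, Σln z = 12.1275, Σln x·ln z = 18.5468.
Equations: 12.7160·k + 7.8320·ln C = 18.5468;  7.8320·k + 6·ln C = 12.1275.
Solving (det = 14.9557): k = 1.08976, ln C = 0.59875, so C = exp(0.59875) = 1.81984.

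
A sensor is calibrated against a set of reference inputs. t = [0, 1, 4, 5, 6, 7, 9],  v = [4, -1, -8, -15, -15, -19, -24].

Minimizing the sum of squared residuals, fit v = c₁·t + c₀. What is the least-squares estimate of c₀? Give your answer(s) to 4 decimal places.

c₀ = 2.9630

XᵀX·[c₁, c₀]ᵀ = Xᵀv reads: 208·c₁ + 32·c₀ = -547;  32·c₁ + 7·c₀ = -78.
(Σt·t = 208, Σt = 32, Σ1 = 7, Σt·v = -547, Σv = -78.)
Eliminating c₀: 7·(row 1) − 32·(row 2) gives 432·c₁ = 7·(-547) − 32·(-78) = -1333, so c₁ = -1333/432.
Then c₀ = ((-78) − 32·(-1333/432))/7 = 80/27.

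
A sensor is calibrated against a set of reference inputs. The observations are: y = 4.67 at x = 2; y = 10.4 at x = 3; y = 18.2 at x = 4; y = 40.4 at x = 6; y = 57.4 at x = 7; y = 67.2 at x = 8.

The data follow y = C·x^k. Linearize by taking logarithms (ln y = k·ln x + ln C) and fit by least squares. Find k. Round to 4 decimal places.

k = 1.9553

Let Y = ln y. Fitting Y = k·ln x + ln C by least squares:
XᵀX = [[14.9303, 8.9952]; [8.9952, 6]], rhs = [30.9213, 18.7409]ᵀ  (here Σln x = 8.9952, Σ(ln x)² = 14.9303, Σln y = 18.7409, Σln x·ln y = 30.9213).
Slope k = (n·Σln x·ln y − Σln x·Σln y)/(n·Σ(ln x)² − (Σln x)²) = (6·30.9213 − 8.9952·18.7409)/8.6686 = 1.95531; ln C = (Σln y − k·Σln x)/n = 0.19210.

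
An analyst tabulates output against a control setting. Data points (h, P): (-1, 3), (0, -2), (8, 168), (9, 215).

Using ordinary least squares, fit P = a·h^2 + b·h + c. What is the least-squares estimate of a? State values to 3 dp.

Sums needed: Σh^2·h^2 = 10658, Σh^2·h = 1240, Σh^2 = 146, Σh·h = 146, Σh = 16, Σ1 = 4.
For AᵀP: Σh^2·P = 28170, Σh·P = 3276, ΣP = 384.
Row-reducing yields a = 26/9, b = -698/369, c = -77/41.

a = 2.889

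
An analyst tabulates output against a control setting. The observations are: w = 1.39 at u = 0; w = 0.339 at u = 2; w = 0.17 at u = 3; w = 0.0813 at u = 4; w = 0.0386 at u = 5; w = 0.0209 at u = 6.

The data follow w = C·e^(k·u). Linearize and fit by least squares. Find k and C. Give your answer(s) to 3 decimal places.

Taking logs, ln w = k·u + ln C, so regress ln w on u.
AᵀA = [[90.0000, 20.0000]; [20.0000, 6]], rhs = [-56.9984, -12.1565]ᵀ  (here Σu = 20.0000, Σ(u)² = 90.0000, Σln w = -12.1565, Σu·ln w = -56.9984).
Solving (det = 140.0000): k = -0.70614, ln C = 0.32771, so C = exp(0.32771) = 1.38779.

k = -0.706, C = 1.388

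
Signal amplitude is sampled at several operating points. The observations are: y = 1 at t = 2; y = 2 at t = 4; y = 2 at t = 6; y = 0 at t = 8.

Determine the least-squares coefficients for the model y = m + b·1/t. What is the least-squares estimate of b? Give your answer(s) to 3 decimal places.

b = 0.369

Setting ∂/∂m … = 0 gives: 4·m + (25/24)·b = 5;  (25/24)·m + (205/576)·b = 4/3.
(Σ1 = 4, Σ1/t = 25/24, Σ1/t·1/t = 205/576, Σy = 5, Σ1/t·y = 4/3.)
Δ = 4·(205/576) − (25/24)² = 65/192.
m = (5·(205/576) − (25/24)·(4/3))/(65/192) = 15/13; b = (4·(4/3) − (25/24)·5)/(65/192) = 24/65.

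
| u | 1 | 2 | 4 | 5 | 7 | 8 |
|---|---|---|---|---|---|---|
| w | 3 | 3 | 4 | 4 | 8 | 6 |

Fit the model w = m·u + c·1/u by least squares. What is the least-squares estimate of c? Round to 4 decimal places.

Forming MᵀM = [[159, 6]; [6, 108861/78400]] and Mᵀw = [149, 1147/140]ᵀ gives MᵀM·[m, c]ᵀ = Mᵀw.
Determinant 159·(108861/78400) − 6² = 14486499/78400.
m = (149·(108861/78400) − 6·(1147/140))/(14486499/78400) = 1374041/1609611; c = (159·(1147/140) − 6·149)/(14486499/78400) = 1186640/536537.

c = 2.2117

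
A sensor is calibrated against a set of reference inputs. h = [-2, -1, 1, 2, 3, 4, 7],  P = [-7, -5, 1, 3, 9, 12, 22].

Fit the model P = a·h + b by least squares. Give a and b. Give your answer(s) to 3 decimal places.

AᵀA·[a, b]ᵀ = AᵀP reads: 84·a + 14·b = 255;  14·a + 7·b = 35.
Δ = 84·7 − 14² = 392.
a = (255·7 − 14·35)/392 = 185/56; b = (84·35 − 14·255)/392 = -45/28.

a = 3.304, b = -1.607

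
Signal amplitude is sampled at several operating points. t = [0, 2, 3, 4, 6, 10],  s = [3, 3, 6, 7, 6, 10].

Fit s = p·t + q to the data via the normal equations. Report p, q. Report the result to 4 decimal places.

p = 0.6932, q = 2.9452

Forming XᵀX = [[165, 25]; [25, 6]] and Xᵀs = [188, 35]ᵀ gives XᵀX·[p, q]ᵀ = Xᵀs.
Δ = 165·6 − 25² = 365.
p = (188·6 − 25·35)/365 = 253/365; q = (165·35 − 25·188)/365 = 215/73.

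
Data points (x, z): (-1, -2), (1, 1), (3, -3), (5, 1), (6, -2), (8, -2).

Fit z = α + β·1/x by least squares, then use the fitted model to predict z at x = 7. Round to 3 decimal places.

From the data, Σ1 = 6, Σ1/x = 33/40, Σ1/x·1/x = 31601/14400.
Moment sums: Σz = -7, Σ1/x·z = 97/60.
Normal equations: [[6, 33/40]; [33/40, 31601/14400]]·[α, β]ᵀ = [-7, 97/60]ᵀ.
Δ = 6·(31601/14400) − (33/40)² = 11987/960.
α = ((-7)·(31601/14400) − (33/40)·(97/60))/(11987/960) = -240413/179805; β = (6·(97/60) − (33/40)·(-7))/(11987/960) = 14856/11987.
At x = 7: ẑ = (-240413/179805)·(1) + (14856/11987)·(1/7) = -1460051/1258635.

ẑ = -1.160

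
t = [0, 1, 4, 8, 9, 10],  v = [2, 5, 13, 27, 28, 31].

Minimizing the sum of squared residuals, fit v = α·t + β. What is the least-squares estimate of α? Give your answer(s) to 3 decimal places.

Normal-equation sums: Σt·t = 262, Σt = 32, Σ1 = 6.
For Aᵀv: Σt·v = 835, Σv = 106.
Normal equations: [[262, 32]; [32, 6]]·[α, β]ᵀ = [835, 106]ᵀ.
det = 262·6 − 32² = 548.
α = (835·6 − 32·106)/548 = 809/274; β = (262·106 − 32·835)/548 = 263/137.

α = 2.953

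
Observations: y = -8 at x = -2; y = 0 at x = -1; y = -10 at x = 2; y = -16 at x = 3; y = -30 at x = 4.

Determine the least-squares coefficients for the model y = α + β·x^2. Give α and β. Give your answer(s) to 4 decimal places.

AᵀA·[α, β]ᵀ = Aᵀy reads: 5·α + 34·β = -64;  34·α + 370·β = -696.
Determinant 5·370 − 34² = 694.
α = ((-64)·370 − 34·(-696))/694 = -8/347; β = (5·(-696) − 34·(-64))/694 = -652/347.

α = -0.0231, β = -1.8790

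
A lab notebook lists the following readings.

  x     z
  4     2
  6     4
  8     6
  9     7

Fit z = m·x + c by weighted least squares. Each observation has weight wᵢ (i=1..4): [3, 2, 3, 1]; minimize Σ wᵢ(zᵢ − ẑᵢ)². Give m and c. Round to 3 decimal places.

From the data, Σwᵢ·x·x = 393, Σwᵢ·x = 57, Σwᵢ·1 = 9.
Moment sums: Σwᵢ·x·z = 279, Σwᵢ·z = 39.
Normal equations: [[393, 57]; [57, 9]]·[m, c]ᵀ = [279, 39]ᵀ.
Determinant 393·9 − 57² = 288.
m = (279·9 − 57·39)/288 = 1; c = (393·39 − 57·279)/288 = -2.

m = 1.000, c = -2.000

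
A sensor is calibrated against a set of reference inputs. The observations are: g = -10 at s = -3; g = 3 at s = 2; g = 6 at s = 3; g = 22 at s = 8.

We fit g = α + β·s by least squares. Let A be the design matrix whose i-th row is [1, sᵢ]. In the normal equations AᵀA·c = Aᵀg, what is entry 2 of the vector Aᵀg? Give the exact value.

Entry 2 ↔ basis s, so (Aᵀg)_{2} = Σᵢ (s)·gᵢ = (-3)·(-10) + (2)·(3) + (3)·(6) + (8)·(22) = 230.

230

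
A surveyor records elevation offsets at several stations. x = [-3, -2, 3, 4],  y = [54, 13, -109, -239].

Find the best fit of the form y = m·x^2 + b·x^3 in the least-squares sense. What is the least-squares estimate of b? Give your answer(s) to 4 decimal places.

b = -2.9988

The normal equations are: 434·m + 992·b = -4267;  992·m + 5618·b = -19801.
(Σx^2·x^2 = 434, Σx^2·x^3 = 992, Σx^3·x^3 = 5618, Σx^2·y = -4267, Σx^3·y = -19801.)
Δ = 434·5618 − 992² = 1454148.
m = ((-4267)·5618 − 992·(-19801))/1454148 = -240523/80786; b = (434·(-19801) − 992·(-4267))/1454148 = -7815/2606.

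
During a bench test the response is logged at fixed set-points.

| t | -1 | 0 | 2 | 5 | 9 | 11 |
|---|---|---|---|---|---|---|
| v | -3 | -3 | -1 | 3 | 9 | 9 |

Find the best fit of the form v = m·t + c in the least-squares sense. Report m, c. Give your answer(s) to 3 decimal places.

The normal system MᵀM·[m, c]ᵀ = Mᵀv is [[232, 26]; [26, 6]]·[m, c]ᵀ = [196, 14]ᵀ.
det = 232·6 − 26² = 716.
m = (196·6 − 26·14)/716 = 203/179; c = (232·14 − 26·196)/716 = -462/179.

m = 1.134, c = -2.581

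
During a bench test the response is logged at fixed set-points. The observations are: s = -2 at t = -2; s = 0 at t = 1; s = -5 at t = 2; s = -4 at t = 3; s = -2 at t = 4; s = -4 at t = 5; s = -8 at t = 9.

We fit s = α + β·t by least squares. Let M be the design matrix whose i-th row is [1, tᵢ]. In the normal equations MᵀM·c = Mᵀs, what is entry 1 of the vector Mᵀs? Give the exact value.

Entry 1 ↔ basis 1, so (Mᵀs)_{1} = Σᵢ sᵢ = (1)·(-2) + (1)·(0) + (1)·(-5) + (1)·(-4) + (1)·(-2) + (1)·(-4) + (1)·(-8) = -25.

-25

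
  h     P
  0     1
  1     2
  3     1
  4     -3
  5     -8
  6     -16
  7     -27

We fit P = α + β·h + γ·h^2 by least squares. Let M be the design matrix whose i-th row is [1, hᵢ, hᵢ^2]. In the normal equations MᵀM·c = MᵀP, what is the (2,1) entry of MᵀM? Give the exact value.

26

Row 2 ↔ basis h, column 1 ↔ basis 1, so (MᵀM)_{2,1} = Σᵢ h = (0)·(1) + (1)·(1) + (3)·(1) + (4)·(1) + (5)·(1) + (6)·(1) + (7)·(1) = 26.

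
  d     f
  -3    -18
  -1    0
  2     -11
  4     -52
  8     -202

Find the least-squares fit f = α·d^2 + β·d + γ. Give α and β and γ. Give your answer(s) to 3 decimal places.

α = -2.989, β = -1.704, γ = 2.999

Compute the Gram sums: Σd^2·d^2 = 4450, Σd^2·d = 556, Σd^2 = 94, Σd·d = 94, Σd = 10, Σ1 = 5.
And Σd^2·f = -13966, Σd·f = -1792, Σf = -283.
Inverting the 3×3 Gram matrix, [α, β, γ]ᵀ = [-78586/26293, -44805/26293, 78843/26293]ᵀ.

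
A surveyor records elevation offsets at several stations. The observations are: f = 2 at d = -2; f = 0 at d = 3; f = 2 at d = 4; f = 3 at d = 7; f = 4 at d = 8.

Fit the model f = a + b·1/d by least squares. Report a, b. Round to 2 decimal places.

a = 2.26, b = -0.79

Compute the Gram sums: Σ1 = 5, Σ1/d = 59/168, Σ1/d·1/d = 12973/28224.
Moment sums: Σf = 11, Σ1/d·f = 3/7.
Determinant 5·(12973/28224) − (59/168)² = 7673/3528.
a = (11·(12973/28224) − (59/168)·(3/7))/(7673/3528) = 138455/61384; b = (5·(3/7) − (59/168)·11)/(7673/3528) = -6069/7673.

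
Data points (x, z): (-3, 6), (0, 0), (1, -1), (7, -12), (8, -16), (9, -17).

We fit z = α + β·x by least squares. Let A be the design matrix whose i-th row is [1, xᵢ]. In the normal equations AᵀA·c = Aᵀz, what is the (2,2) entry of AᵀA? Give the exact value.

Row 2 ↔ basis x, column 2 ↔ basis x, so (AᵀA)_{2,2} = Σᵢ (x)·(x) = (-3)·(-3) + (0)·(0) + (1)·(1) + (7)·(7) + (8)·(8) + (9)·(9) = 204.

204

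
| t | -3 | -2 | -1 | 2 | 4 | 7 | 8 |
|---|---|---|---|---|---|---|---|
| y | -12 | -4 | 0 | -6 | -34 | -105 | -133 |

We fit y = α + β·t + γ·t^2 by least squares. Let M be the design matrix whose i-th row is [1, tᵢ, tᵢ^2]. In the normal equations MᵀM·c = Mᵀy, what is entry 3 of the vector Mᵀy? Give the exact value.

-14349

Entry 3 ↔ basis t^2, so (Mᵀy)_{3} = Σᵢ (t^2)·yᵢ = (9)·(-12) + (4)·(-4) + (1)·(0) + (4)·(-6) + (16)·(-34) + (49)·(-105) + (64)·(-133) = -14349.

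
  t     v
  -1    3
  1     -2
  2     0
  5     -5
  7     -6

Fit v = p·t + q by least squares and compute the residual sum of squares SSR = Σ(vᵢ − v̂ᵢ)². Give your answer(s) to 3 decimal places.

SSR = 6.549

Forming AᵀA = [[80, 14]; [14, 5]] and Aᵀv = [-72, -10]ᵀ gives AᵀA·[p, q]ᵀ = Aᵀv.
Eliminating q: 5·(row 1) − 14·(row 2) gives 204·p = 5·(-72) − 14·(-10) = -220, so p = -55/51.
Then q = ((-10) − 14·(-55/51))/5 = 52/51.
Residuals: 46/51, -33/17, 58/51, -32/51, 9/17; SSR = 334/51.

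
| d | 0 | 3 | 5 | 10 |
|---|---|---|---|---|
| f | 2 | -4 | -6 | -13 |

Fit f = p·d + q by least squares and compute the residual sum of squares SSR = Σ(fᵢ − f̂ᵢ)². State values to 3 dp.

Sums needed: Σd·d = 134, Σd = 18, Σ1 = 4.
Right-hand side: Σd·f = -172, Σf = -21.
Normal equations: [[134, 18]; [18, 4]]·[p, q]ᵀ = [-172, -21]ᵀ.
Δ = 134·4 − 18² = 212.
p = ((-172)·4 − 18·(-21))/212 = -155/106; q = (134·(-21) − 18·(-172))/212 = 141/106.
Residuals: 71/106, -50/53, -1/53, 31/106; SSR = 151/106.

SSR = 1.425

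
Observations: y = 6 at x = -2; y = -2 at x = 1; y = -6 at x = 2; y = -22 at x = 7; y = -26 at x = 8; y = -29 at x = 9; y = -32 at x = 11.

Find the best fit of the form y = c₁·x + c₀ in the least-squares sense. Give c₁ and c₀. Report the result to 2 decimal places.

Sums needed: Σx·x = 324, Σx = 36, Σ1 = 7.
Moment sums: Σx·y = -1001, Σy = -111.
So MᵀM·[c₁, c₀]ᵀ = Mᵀy: [[324, 36]; [36, 7]]·[c₁, c₀]ᵀ = [-1001, -111]ᵀ.
Eliminating c₀: 7·(row 1) − 36·(row 2) gives 972·c₁ = 7·(-1001) − 36·(-111) = -3011, so c₁ = -3011/972.
Then c₀ = ((-111) − 36·(-3011/972))/7 = 2/27.

c₁ = -3.10, c₀ = 0.07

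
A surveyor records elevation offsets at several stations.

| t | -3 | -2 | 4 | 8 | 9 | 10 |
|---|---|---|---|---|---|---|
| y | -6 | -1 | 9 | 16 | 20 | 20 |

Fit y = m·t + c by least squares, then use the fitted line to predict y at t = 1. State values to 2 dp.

ŷ = 3.21

MᵀM·[m, c]ᵀ = Mᵀy reads: 274·m + 26·c = 564;  26·m + 6·c = 58.
det = 274·6 − 26² = 968.
m = (564·6 − 26·58)/968 = 469/242; c = (274·58 − 26·564)/968 = 307/242.
At t = 1: ŷ = (469/242)·(1) + (307/242)·(1) = 388/121.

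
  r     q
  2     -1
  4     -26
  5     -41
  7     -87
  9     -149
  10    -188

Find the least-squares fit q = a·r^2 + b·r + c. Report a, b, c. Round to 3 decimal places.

With design matrix A, AᵀA = [[19859, 2269, 275]; [2269, 275, 37]; [275, 37, 6]] and Aᵀq = [-36577, -4141, -492]ᵀ.
Row-reducing yields a = -67307/33744, b = 1375/1776, c = 6533/1406.

a = -1.995, b = 0.774, c = 4.647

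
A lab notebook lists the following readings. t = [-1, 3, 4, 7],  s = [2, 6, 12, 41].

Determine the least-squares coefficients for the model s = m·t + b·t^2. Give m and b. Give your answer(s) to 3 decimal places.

m = -0.886, b = 0.964

Normal-equation sums: Σt·t = 75, Σt·t^2 = 433, Σt^2·t^2 = 2739.
For Aᵀs: Σt·s = 351, Σt^2·s = 2257.
AᵀA·[m, b]ᵀ = Aᵀs becomes [[75, 433]; [433, 2739]]·[m, b]ᵀ = [351, 2257]ᵀ.
Δ = 75·2739 − 433² = 17936.
m = (351·2739 − 433·2257)/17936 = -3973/4484; b = (75·2257 − 433·351)/17936 = 4323/4484.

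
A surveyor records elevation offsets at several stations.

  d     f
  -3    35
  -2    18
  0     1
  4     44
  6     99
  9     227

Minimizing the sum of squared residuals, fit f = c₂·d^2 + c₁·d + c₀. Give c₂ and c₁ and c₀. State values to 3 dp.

c₂ = 2.971, c₁ = -1.754, c₀ = 2.473

With design matrix X, XᵀX = [[8210, 974, 146]; [974, 146, 14]; [146, 14, 6]] and Xᵀf = [23042, 2672, 424]ᵀ.
Row-reducing yields c₂ = 3137/1056, c₁ = -9259/5280, c₀ = 136/55.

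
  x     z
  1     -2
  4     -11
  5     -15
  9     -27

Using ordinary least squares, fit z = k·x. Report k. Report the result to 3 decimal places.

With design matrix M, MᵀM = [[123]] and Mᵀz = [-364]ᵀ.
Hence k = -364 / 123 ≈ -2.95935.

k = -2.959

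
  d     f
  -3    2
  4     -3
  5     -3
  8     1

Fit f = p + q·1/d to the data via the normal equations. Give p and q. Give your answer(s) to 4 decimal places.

Forming AᵀA = [[4, 29/120]; [29/120, 3301/14400]] and Aᵀf = [-3, -227/120]ᵀ gives AᵀA·[p, q]ᵀ = Aᵀf.
Δ = 4·(3301/14400) − (29/120)² = 4121/4800.
p = ((-3)·(3301/14400) − (29/120)·(-227/120))/(4121/4800) = -3320/12363; q = (4·(-227/120) − (29/120)·(-3))/(4121/4800) = -32840/4121.

p = -0.2685, q = -7.9689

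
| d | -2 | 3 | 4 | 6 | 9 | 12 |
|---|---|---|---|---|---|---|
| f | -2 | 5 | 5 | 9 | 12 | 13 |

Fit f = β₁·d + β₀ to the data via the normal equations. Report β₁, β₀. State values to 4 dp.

β₁ = 1.1145, β₀ = 1.0559

From the data, Σd·d = 290, Σd = 32, Σ1 = 6.
For Xᵀf: Σd·f = 357, Σf = 42.
Normal equations: [[290, 32]; [32, 6]]·[β₁, β₀]ᵀ = [357, 42]ᵀ.
Δ = 290·6 − 32² = 716.
β₁ = (357·6 − 32·42)/716 = 399/358; β₀ = (290·42 − 32·357)/716 = 189/179.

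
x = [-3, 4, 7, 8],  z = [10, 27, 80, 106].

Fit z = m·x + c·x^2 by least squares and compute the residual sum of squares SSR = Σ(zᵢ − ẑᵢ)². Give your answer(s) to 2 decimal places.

The normal equations are: 138·m + 892·c = 1486;  892·m + 6834·c = 11226.
Δ = 138·6834 − 892² = 147428.
m = (1486·6834 − 892·11226)/147428 = 35433/36857; c = (138·11226 − 892·1486)/147428 = 55919/36857.
Residuals: -28402/36857, -41297/36857, -39502/36857, 44562/36857; SSR = 164373/36857.

SSR = 4.46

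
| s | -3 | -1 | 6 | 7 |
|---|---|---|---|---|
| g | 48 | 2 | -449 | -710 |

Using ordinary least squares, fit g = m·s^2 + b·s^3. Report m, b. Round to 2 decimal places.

m = -0.58, b = -1.99

From the data, Σs^2·s^2 = 3779, Σs^2·s^3 = 24339, Σs^3·s^3 = 165035.
And Σs^2·g = -50520, Σs^3·g = -341812.
Determinant 3779·165035 − 24339² = 31280344.
m = ((-50520)·165035 − 24339·(-341812))/31280344 = -4551483/7820086; b = (3779·(-341812) − 24339·(-50520))/31280344 = -15525317/7820086.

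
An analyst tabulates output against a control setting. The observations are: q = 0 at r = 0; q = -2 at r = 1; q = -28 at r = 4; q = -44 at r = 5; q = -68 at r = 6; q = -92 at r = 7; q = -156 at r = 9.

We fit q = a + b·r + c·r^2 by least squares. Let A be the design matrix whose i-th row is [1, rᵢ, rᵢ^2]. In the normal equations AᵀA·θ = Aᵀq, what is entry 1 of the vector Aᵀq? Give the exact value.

Entry 1 ↔ basis 1, so (Aᵀq)_{1} = Σᵢ qᵢ = (1)·(0) + (1)·(-2) + (1)·(-28) + (1)·(-44) + (1)·(-68) + (1)·(-92) + (1)·(-156) = -390.

-390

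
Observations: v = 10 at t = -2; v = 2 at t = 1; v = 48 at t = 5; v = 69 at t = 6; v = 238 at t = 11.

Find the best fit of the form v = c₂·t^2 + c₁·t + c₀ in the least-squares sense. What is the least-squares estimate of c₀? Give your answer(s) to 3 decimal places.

Forming MᵀM = [[16579, 1665, 187]; [1665, 187, 21]; [187, 21, 5]] and Mᵀv = [32524, 3254, 367]ᵀ gives MᵀM·[c₂, c₁, c₀]ᵀ = Mᵀv.
Inverting the 3×3 Gram matrix, [c₂, c₁, c₀]ᵀ = [219287/108326, -37276/54163, 62913/108326]ᵀ.

c₀ = 0.581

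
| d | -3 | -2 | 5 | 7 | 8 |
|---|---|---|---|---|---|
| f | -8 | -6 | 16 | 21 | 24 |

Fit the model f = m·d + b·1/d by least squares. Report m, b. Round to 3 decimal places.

XᵀX·[m, b]ᵀ = Xᵀf reads: 151·m + 5·b = 455;  5·m + (308449/705600)·b = 223/15.
(Σd·d = 151, Σd·1/d = 5, Σ1/d·1/d = 308449/705600, Σd·f = 455, Σ1/d·f = 223/15.)
det = 151·(308449/705600) − 5² = 28935799/705600.
m = (455·(308449/705600) − 5·(223/15))/(28935799/705600) = 87894695/28935799; b = (151·(223/15) − 5·455)/(28935799/705600) = -21262080/28935799.

m = 3.038, b = -0.735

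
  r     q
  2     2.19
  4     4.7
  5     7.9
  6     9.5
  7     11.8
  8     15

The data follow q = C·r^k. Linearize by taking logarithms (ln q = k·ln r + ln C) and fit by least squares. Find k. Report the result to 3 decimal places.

k = 1.394

Let Y = ln q. Fitting Y = k·ln r + ln C by least squares:
AᵀA = [[16.3136, 9.5060]; [9.5060, 6]], rhs = [20.4829, 11.8258]ᵀ  (here Σln r = 9.5060, Σ(ln r)² = 16.3136, Σln q = 11.8258, Σln r·ln q = 20.4829).
Solving (det = 7.5177): k = 1.39429, ln C = -0.23806.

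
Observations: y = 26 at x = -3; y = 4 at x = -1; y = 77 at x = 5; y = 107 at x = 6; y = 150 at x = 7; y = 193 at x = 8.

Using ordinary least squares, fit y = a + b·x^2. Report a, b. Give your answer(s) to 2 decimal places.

a = 0.15, b = 3.02

Compute the Gram sums: Σ1 = 6, Σx^2 = 184, Σx^2·x^2 = 8500.
Moment sums: Σy = 557, Σx^2·y = 25717.
MᵀM·[a, b]ᵀ = Mᵀy becomes [[6, 184]; [184, 8500]]·[a, b]ᵀ = [557, 25717]ᵀ.
Determinant 6·8500 − 184² = 17144.
a = (557·8500 − 184·25717)/17144 = 643/4286; b = (6·25717 − 184·557)/17144 = 25907/8572.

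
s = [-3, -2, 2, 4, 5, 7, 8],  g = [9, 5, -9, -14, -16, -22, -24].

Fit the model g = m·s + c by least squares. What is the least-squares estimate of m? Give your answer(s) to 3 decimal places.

m = -3.000

With design matrix M, MᵀM = [[171, 21]; [21, 7]] and Mᵀg = [-537, -71]ᵀ.
det = 171·7 − 21² = 756.
m = ((-537)·7 − 21·(-71))/756 = -3; c = (171·(-71) − 21·(-537))/756 = -8/7.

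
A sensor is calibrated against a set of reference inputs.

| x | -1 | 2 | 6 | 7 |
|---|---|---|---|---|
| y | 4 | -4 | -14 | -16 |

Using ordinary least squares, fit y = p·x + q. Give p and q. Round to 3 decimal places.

p = -2.512, q = 1.293

With design matrix A, AᵀA = [[90, 14]; [14, 4]] and Aᵀy = [-208, -30]ᵀ.
Δ = 90·4 − 14² = 164.
p = ((-208)·4 − 14·(-30))/164 = -103/41; q = (90·(-30) − 14·(-208))/164 = 53/41.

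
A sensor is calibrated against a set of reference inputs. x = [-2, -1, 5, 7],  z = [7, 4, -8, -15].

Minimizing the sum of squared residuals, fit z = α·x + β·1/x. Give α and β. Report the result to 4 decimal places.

AᵀA·[α, β]ᵀ = Aᵀz reads: 79·α + 4·β = -163;  4·α + (6421/4900)·β = -787/70.
(Σx·x = 79, Σx·1/x = 4, Σ1/x·1/x = 6421/4900, Σx·z = -163, Σ1/x·z = -787/70.)
Δ = 79·(6421/4900) − 4² = 428859/4900.
α = ((-163)·(6421/4900) − 4·(-787/70))/(428859/4900) = -91807/47651; β = (79·(-787/70) − 4·(-163))/(428859/4900) = -128590/47651.

α = -1.9267, β = -2.6986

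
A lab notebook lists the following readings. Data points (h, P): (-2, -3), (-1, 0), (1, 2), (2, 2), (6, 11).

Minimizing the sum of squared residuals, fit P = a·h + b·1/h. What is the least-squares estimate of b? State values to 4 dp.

b = -1.0809

Setting ∂/∂a … = 0 gives: 46·a + 5·b = 78;  5·a + (91/36)·b = 19/3.
(Σh·h = 46, Σh·1/h = 5, Σ1/h·1/h = 91/36, Σh·P = 78, Σ1/h·P = 19/3.)
Eliminating b: (91/36)·(row 1) − 5·(row 2) gives (1643/18)·a = (91/36)·78 − 5·(19/3) = 331/2, so a = 2979/1643.
Then b = ((19/3) − 5·(2979/1643))/(91/36) = -1776/1643.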